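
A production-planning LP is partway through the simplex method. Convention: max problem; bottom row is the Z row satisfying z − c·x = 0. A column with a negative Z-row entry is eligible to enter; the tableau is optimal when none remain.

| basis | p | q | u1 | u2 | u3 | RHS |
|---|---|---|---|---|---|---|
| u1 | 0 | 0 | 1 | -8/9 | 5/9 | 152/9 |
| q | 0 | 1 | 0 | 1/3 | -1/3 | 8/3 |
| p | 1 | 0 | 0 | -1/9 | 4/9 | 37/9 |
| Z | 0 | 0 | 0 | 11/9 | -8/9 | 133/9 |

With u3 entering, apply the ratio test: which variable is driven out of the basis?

p

Column u3 entries and ratios — u1: (152/9)/(5/9) = 152/5; q: -1/3 ≤ 0, skip; p: (37/9)/(4/9) = 37/4.
Smallest ratio is 37/4 in the row of p, so p leaves.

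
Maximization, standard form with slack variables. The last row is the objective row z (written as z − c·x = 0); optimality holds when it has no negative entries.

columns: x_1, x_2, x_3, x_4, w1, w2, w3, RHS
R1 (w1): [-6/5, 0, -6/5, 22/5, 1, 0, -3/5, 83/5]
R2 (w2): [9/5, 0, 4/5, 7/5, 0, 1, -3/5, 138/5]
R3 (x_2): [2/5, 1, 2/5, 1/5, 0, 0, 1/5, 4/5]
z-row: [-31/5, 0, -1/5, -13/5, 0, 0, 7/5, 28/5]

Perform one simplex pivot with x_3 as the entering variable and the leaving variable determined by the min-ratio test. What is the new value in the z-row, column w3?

3/2

Ratio test on column x_3 — row 1: entry -6/5 ≤ 0; row 2: (138/5)/(4/5) = 69/2; row 3: (4/5)/(2/5) = 2. Minimum is 2 at row 3 (x_2 leaves); pivot element 2/5.
Divide row 3 by 2/5; eliminate column x_3 from the other rows.
z-row update in column w3: 7/5 − (-1/5)·(1/2) = 3/2.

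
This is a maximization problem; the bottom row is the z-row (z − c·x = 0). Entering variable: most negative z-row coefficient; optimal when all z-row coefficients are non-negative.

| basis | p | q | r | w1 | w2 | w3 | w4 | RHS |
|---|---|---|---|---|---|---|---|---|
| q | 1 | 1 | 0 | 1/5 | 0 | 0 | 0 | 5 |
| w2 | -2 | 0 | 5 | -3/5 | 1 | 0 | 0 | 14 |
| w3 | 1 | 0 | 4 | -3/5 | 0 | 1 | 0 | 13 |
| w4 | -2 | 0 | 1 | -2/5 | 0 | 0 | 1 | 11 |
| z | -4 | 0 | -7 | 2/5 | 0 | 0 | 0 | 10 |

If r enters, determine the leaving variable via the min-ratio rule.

Column r entries and ratios — q: 0 ≤ 0, skip; w2: 14/5 = 14/5; w3: 13/4 = 13/4; w4: 11/1 = 11.
Smallest ratio is 14/5 in the row of w2, so w2 leaves.

w2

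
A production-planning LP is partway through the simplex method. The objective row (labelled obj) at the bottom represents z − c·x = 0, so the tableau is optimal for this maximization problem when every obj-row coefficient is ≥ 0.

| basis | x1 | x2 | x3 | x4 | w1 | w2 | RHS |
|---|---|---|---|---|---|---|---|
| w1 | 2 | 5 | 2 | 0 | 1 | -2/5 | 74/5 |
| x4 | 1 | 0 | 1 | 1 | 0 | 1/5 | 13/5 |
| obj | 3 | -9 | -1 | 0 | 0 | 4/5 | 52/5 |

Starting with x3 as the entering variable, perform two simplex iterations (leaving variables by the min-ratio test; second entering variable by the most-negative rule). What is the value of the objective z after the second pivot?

Ratio test on column x3 — row 1: (74/5)/2 = 37/5; row 2: (13/5)/1 = 13/5. Minimum is 13/5 at row 2 (x4 leaves); pivot element 1.
Pivot on row 2; the obj-row RHS becomes 52/5 − (-1)·(13/5) = 13.
Next entering variable (most negative obj-row entry -9): x2.
Ratio test on column x2 — row 1: (48/5)/5 = 48/25; row 2: entry 0 ≤ 0. Minimum is 48/25 at row 1 (w1 leaves); pivot element 5.
After the second pivot the obj-row RHS is 13 − (-9)·(48/25) = 757/25.

757/25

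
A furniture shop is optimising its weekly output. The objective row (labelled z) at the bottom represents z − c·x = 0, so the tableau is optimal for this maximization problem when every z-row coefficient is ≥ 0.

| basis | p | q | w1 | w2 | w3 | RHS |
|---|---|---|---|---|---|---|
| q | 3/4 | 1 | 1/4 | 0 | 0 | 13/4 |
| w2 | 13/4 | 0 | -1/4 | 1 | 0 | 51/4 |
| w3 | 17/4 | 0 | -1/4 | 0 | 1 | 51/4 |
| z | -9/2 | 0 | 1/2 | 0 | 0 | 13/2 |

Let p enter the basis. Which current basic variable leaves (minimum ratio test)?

w3

Column p entries and ratios — q: (13/4)/(3/4) = 13/3; w2: (51/4)/(13/4) = 51/13; w3: (51/4)/(17/4) = 3.
Smallest ratio is 3 in the row of w3, so w3 leaves.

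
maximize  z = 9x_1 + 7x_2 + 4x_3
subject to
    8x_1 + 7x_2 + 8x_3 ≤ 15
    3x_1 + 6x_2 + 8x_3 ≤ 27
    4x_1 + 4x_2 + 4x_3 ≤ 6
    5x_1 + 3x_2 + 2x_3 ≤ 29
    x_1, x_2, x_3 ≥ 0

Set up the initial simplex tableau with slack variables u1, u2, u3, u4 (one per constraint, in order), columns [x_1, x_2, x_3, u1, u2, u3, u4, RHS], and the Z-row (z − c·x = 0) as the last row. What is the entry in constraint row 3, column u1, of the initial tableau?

Slack u1 belongs to constraint 1; its column is the unit vector e_1, so the entry in row 3 is 0.

0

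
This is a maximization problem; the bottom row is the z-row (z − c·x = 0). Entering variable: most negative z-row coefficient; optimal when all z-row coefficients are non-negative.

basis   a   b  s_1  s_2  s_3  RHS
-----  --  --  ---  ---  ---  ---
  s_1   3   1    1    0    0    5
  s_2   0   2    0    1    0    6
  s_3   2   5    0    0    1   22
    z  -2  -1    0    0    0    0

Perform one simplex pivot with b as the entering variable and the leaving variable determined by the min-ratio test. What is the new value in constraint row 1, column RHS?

2

Ratio test on column b — row 1: 5/1 = 5; row 2: 6/2 = 3; row 3: 22/5 = 22/5. Minimum is 3 at row 2 (s_2 leaves); pivot element 2.
Divide row 2 by 2; eliminate column b from the other rows.
Row 1 update in column RHS: 5 − 1·3 = 2.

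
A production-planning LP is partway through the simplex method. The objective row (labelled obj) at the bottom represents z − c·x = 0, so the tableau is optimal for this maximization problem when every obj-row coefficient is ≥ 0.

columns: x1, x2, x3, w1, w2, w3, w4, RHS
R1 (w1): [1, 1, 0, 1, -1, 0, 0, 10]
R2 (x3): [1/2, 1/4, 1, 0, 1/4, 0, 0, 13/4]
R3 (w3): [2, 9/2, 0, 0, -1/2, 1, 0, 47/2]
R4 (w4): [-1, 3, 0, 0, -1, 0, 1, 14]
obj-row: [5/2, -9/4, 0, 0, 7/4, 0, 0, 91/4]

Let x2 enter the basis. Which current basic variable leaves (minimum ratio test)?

w4

Column x2 entries and ratios — w1: 10/1 = 10; x3: (13/4)/(1/4) = 13; w3: (47/2)/(9/2) = 47/9; w4: 14/3 = 14/3.
Smallest ratio is 14/3 in the row of w4, so w4 leaves.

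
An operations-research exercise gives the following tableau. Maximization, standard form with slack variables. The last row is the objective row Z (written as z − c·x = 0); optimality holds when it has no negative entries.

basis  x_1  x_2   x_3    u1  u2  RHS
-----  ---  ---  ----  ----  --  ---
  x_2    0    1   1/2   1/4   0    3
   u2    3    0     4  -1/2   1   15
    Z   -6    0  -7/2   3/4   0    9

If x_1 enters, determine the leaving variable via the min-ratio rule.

Column x_1 entries and ratios — x_2: 0 ≤ 0, skip; u2: 15/3 = 5.
Smallest ratio is 5 in the row of u2, so u2 leaves.

u2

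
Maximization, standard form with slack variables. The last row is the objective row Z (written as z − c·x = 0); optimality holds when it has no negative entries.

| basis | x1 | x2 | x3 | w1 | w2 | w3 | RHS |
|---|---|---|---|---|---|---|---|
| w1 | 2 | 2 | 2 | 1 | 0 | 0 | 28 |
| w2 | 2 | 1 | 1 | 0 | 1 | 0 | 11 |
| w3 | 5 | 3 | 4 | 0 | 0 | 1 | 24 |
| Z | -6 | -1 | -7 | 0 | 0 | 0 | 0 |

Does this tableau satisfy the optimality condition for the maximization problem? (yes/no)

The Z-row has a negative entry -7 in column x3, so it is not optimal.

no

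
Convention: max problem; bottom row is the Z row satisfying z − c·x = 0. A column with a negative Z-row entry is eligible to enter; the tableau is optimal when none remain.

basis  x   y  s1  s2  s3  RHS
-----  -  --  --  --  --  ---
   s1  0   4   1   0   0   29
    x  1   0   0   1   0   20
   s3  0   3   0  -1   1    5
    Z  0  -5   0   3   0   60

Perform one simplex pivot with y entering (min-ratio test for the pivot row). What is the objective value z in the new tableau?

205/3

Ratio test on column y — row 1: 29/4 = 29/4; row 2: entry 0 ≤ 0; row 3: 5/3 = 5/3. Minimum is 5/3 at row 3 (s3 leaves); pivot element 3.
Pivot on row 3; the Z-row RHS becomes 60 − (-5)·(5/3) = 205/3.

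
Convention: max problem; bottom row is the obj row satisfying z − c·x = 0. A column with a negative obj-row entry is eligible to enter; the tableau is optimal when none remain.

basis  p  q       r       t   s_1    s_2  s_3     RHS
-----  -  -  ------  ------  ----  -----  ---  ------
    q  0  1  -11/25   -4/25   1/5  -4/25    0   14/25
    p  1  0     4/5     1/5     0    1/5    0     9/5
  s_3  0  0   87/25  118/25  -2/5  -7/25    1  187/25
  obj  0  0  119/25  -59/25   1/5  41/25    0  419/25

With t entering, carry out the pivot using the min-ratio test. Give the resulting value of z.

Ratio test on column t — row 1: entry -4/25 ≤ 0; row 2: (9/5)/(1/5) = 9; row 3: (187/25)/(118/25) = 187/118. Minimum is 187/118 at row 3 (s_3 leaves); pivot element 118/25.
Pivot on row 3; the obj-row RHS becomes 419/25 − (-59/25)·(187/118) = 41/2.

41/2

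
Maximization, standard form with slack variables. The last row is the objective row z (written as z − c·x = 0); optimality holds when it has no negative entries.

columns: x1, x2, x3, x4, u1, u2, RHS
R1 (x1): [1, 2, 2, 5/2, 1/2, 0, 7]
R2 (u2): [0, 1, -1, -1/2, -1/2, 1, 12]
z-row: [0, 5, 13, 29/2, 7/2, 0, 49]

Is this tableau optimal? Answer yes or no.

yes

Every z-row coefficient is ≥ 0, so the tableau is optimal.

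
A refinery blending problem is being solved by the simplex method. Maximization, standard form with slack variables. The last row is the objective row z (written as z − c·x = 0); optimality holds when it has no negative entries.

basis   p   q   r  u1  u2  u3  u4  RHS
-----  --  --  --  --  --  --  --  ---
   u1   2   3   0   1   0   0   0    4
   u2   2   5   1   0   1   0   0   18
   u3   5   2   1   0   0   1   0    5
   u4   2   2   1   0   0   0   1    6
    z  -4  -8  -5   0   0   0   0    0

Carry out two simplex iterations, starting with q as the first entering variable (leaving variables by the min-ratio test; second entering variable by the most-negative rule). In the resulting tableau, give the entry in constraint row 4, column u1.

0

Ratio test on column q — row 1: 4/3 = 4/3; row 2: 18/5 = 18/5; row 3: 5/2 = 5/2; row 4: 6/2 = 3. Minimum is 4/3 at row 1 (u1 leaves); pivot element 3.
Divide row 1 by 3; eliminate column q from the other rows.
Second iteration: most negative z-row entry is -5 in column r, so r enters.
Ratio test on column r — row 1: entry 0 ≤ 0; row 2: (34/3)/1 = 34/3; row 3: (7/3)/1 = 7/3; row 4: (10/3)/1 = 10/3. Minimum is 7/3 at row 3 (u3 leaves); pivot element 1.
Divide row 3 by 1; eliminate column r from the other rows.
After both pivots, the entry at constraint row 4, column u1 is 0.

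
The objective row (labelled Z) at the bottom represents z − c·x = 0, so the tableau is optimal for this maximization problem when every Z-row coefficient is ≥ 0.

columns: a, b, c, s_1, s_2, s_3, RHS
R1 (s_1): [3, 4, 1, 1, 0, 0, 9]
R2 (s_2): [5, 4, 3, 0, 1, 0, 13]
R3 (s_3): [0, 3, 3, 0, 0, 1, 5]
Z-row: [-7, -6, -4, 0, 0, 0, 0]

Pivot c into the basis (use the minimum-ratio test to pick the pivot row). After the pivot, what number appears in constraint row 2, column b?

1

Ratio test on column c — row 1: 9/1 = 9; row 2: 13/3 = 13/3; row 3: 5/3 = 5/3. Minimum is 5/3 at row 3 (s_3 leaves); pivot element 3.
Divide row 3 by 3; eliminate column c from the other rows.
Row 2 update in column b: 4 − 3·1 = 1.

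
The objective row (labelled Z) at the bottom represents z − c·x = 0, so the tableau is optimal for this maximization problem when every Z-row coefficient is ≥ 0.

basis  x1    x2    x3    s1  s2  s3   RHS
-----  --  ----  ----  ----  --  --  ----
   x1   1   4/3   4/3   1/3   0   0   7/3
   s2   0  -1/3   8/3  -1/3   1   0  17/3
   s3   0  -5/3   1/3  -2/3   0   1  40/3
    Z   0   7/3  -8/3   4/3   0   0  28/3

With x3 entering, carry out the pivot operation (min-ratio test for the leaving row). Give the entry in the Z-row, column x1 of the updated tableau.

Ratio test on column x3 — row 1: (7/3)/(4/3) = 7/4; row 2: (17/3)/(8/3) = 17/8; row 3: (40/3)/(1/3) = 40. Minimum is 7/4 at row 1 (x1 leaves); pivot element 4/3.
Divide row 1 by 4/3; eliminate column x3 from the other rows.
Z-row update in column x1: 0 − (-8/3)·(3/4) = 2.

2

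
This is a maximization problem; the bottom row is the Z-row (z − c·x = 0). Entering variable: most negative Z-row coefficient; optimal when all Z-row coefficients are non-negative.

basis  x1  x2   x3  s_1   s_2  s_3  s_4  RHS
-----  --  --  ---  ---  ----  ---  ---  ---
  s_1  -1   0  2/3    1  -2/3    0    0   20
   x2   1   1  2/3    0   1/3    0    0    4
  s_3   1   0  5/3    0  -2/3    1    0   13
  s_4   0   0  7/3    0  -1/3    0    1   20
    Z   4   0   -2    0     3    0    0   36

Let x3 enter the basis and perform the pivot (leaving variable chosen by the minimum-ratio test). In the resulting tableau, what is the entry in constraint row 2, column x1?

Ratio test on column x3 — row 1: 20/(2/3) = 30; row 2: 4/(2/3) = 6; row 3: 13/(5/3) = 39/5; row 4: 20/(7/3) = 60/7. Minimum is 6 at row 2 (x2 leaves); pivot element 2/3.
Divide row 2 by 2/3; eliminate column x3 from the other rows.
In the new row 2, the x1 entry is the old entry divided by the pivot: 1/(2/3) = 3/2.

3/2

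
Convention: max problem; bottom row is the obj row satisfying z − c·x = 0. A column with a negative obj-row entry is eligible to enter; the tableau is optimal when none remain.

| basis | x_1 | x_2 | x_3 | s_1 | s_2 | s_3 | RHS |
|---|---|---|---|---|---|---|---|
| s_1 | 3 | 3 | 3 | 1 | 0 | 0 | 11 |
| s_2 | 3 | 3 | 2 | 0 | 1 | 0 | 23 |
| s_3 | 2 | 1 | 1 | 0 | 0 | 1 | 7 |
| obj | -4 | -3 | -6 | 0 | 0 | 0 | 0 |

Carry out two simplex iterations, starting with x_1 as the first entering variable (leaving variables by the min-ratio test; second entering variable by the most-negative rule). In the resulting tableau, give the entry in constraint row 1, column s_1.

2/3

Ratio test on column x_1 — row 1: 11/3 = 11/3; row 2: 23/3 = 23/3; row 3: 7/2 = 7/2. Minimum is 7/2 at row 3 (s_3 leaves); pivot element 2.
Divide row 3 by 2; eliminate column x_1 from the other rows.
Second iteration: most negative obj-row entry is -4 in column x_3, so x_3 enters.
Ratio test on column x_3 — row 1: (1/2)/(3/2) = 1/3; row 2: (25/2)/(1/2) = 25; row 3: (7/2)/(1/2) = 7. Minimum is 1/3 at row 1 (s_1 leaves); pivot element 3/2.
Divide row 1 by 3/2; eliminate column x_3 from the other rows.
After both pivots, the entry at constraint row 1, column s_1 is 2/3.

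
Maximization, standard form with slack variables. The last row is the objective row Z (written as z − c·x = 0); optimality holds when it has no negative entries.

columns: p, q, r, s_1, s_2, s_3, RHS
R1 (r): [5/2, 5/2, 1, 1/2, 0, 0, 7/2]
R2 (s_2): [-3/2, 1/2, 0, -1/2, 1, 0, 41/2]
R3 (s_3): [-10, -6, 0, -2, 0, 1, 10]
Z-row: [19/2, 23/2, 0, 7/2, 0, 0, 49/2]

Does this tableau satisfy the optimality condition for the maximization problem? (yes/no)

yes

Every Z-row coefficient is ≥ 0, so the tableau is optimal.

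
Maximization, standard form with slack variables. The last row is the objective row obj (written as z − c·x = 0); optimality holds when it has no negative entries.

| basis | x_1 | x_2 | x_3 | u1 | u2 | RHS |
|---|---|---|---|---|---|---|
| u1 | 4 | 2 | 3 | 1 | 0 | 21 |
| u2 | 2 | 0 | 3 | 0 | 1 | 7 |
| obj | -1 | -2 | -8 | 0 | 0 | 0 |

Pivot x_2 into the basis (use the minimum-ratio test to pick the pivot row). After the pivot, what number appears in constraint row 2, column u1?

0

Ratio test on column x_2 — row 1: 21/2 = 21/2; row 2: entry 0 ≤ 0. Minimum is 21/2 at row 1 (u1 leaves); pivot element 2.
Divide row 1 by 2; eliminate column x_2 from the other rows.
Row 2 update in column u1: 0 − 0·(1/2) = 0.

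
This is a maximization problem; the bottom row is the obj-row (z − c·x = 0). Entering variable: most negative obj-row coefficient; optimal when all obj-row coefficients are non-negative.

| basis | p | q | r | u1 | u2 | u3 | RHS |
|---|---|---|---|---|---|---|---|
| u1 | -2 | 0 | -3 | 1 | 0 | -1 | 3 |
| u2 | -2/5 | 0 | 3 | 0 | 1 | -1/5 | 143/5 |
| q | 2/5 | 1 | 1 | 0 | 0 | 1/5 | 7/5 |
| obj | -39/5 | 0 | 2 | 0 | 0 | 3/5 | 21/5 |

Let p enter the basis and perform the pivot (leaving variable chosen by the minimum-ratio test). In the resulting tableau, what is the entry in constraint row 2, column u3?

0

Ratio test on column p — row 1: entry -2 ≤ 0; row 2: entry -2/5 ≤ 0; row 3: (7/5)/(2/5) = 7/2. Minimum is 7/2 at row 3 (q leaves); pivot element 2/5.
Divide row 3 by 2/5; eliminate column p from the other rows.
Row 2 update in column u3: -1/5 − (-2/5)·(1/2) = 0.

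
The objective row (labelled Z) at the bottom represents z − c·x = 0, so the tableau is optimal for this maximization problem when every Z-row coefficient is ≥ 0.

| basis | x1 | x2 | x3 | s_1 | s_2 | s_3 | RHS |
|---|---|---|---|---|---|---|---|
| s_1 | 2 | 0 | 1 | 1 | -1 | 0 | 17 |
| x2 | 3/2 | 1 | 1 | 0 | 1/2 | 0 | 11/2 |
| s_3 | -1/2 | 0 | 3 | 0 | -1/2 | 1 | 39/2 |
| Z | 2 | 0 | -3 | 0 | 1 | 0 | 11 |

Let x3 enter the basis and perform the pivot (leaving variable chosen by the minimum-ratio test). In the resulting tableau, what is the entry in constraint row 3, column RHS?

3

Ratio test on column x3 — row 1: 17/1 = 17; row 2: (11/2)/1 = 11/2; row 3: (39/2)/3 = 13/2. Minimum is 11/2 at row 2 (x2 leaves); pivot element 1.
Divide row 2 by 1; eliminate column x3 from the other rows.
Row 3 update in column RHS: 39/2 − 3·(11/2) = 3.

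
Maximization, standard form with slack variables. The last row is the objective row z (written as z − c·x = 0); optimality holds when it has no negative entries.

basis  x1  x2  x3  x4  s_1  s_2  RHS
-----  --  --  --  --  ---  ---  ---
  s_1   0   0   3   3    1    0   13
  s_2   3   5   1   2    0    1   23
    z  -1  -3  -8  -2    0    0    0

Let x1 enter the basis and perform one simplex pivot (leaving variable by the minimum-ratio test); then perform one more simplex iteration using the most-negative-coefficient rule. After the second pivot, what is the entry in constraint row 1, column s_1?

Ratio test on column x1 — row 1: entry 0 ≤ 0; row 2: 23/3 = 23/3. Minimum is 23/3 at row 2 (s_2 leaves); pivot element 3.
Divide row 2 by 3; eliminate column x1 from the other rows.
Second iteration: most negative z-row entry is -23/3 in column x3, so x3 enters.
Ratio test on column x3 — row 1: 13/3 = 13/3; row 2: (23/3)/(1/3) = 23. Minimum is 13/3 at row 1 (s_1 leaves); pivot element 3.
Divide row 1 by 3; eliminate column x3 from the other rows.
After both pivots, the entry at constraint row 1, column s_1 is 1/3.

1/3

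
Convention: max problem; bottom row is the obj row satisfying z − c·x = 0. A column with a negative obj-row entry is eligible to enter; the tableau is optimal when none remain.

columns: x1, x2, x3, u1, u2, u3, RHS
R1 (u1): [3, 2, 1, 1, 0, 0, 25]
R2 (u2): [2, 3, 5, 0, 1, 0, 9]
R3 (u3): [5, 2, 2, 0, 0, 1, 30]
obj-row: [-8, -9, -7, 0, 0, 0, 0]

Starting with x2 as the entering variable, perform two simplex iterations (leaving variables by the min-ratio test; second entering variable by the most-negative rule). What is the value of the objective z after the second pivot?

Ratio test on column x2 — row 1: 25/2 = 25/2; row 2: 9/3 = 3; row 3: 30/2 = 15. Minimum is 3 at row 2 (u2 leaves); pivot element 3.
Pivot on row 2; the obj-row RHS becomes 0 − (-9)·3 = 27.
Next entering variable (most negative obj-row entry -2): x1.
Ratio test on column x1 — row 1: 19/(5/3) = 57/5; row 2: 3/(2/3) = 9/2; row 3: 24/(11/3) = 72/11. Minimum is 9/2 at row 2 (x2 leaves); pivot element 2/3.
After the second pivot the obj-row RHS is 27 − (-2)·(9/2) = 36.

36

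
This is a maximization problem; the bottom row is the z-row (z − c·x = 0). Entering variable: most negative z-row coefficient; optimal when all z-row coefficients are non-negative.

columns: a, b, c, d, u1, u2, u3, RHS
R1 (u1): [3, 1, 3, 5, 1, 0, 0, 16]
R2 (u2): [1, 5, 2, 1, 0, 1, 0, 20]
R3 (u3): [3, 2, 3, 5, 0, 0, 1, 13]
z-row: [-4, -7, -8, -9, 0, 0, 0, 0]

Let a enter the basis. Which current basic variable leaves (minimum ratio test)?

Column a entries and ratios — u1: 16/3 = 16/3; u2: 20/1 = 20; u3: 13/3 = 13/3.
Smallest ratio is 13/3 in the row of u3, so u3 leaves.

u3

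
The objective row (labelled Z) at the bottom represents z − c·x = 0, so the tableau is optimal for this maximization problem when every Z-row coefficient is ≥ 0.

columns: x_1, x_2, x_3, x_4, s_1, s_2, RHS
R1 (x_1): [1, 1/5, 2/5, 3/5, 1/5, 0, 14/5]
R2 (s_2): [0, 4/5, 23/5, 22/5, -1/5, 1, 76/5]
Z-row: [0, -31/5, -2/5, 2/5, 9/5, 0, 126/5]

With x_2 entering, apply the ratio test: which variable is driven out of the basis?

x_1

Column x_2 entries and ratios — x_1: (14/5)/(1/5) = 14; s_2: (76/5)/(4/5) = 19.
Smallest ratio is 14 in the row of x_1, so x_1 leaves.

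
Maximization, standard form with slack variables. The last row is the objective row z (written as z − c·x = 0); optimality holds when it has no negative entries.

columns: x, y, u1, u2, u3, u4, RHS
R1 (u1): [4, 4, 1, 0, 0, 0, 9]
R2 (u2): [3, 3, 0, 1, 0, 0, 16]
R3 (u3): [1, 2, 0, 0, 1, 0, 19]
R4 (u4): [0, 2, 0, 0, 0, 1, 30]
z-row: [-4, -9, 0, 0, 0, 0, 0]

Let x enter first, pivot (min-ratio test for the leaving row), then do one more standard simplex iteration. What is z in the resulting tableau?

81/4

Ratio test on column x — row 1: 9/4 = 9/4; row 2: 16/3 = 16/3; row 3: 19/1 = 19; row 4: entry 0 ≤ 0. Minimum is 9/4 at row 1 (u1 leaves); pivot element 4.
Pivot on row 1; the z-row RHS becomes 0 − (-4)·(9/4) = 9.
Next entering variable (most negative z-row entry -5): y.
Ratio test on column y — row 1: (9/4)/1 = 9/4; row 2: entry 0 ≤ 0; row 3: (67/4)/1 = 67/4; row 4: 30/2 = 15. Minimum is 9/4 at row 1 (x leaves); pivot element 1.
After the second pivot the z-row RHS is 9 − (-5)·(9/4) = 81/4.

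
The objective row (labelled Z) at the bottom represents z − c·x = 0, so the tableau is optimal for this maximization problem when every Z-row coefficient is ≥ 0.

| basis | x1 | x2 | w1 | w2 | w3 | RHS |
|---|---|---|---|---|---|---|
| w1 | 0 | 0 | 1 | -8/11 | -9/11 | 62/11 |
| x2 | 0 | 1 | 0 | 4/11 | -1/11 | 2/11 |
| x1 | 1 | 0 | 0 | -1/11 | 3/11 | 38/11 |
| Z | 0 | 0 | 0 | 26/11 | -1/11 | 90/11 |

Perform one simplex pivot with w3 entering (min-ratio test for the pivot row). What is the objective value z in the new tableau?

28/3

Ratio test on column w3 — row 1: entry -9/11 ≤ 0; row 2: entry -1/11 ≤ 0; row 3: (38/11)/(3/11) = 38/3. Minimum is 38/3 at row 3 (x1 leaves); pivot element 3/11.
Pivot on row 3; the Z-row RHS becomes 90/11 − (-1/11)·(38/3) = 28/3.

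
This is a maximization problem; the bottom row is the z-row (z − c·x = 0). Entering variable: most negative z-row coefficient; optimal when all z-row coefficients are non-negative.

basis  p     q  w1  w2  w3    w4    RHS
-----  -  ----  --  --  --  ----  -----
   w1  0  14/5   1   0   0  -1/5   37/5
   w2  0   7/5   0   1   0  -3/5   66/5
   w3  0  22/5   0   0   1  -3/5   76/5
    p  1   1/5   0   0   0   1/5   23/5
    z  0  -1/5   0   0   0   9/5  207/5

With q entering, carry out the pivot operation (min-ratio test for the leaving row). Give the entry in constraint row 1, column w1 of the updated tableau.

5/14

Ratio test on column q — row 1: (37/5)/(14/5) = 37/14; row 2: (66/5)/(7/5) = 66/7; row 3: (76/5)/(22/5) = 38/11; row 4: (23/5)/(1/5) = 23. Minimum is 37/14 at row 1 (w1 leaves); pivot element 14/5.
Divide row 1 by 14/5; eliminate column q from the other rows.
In the new row 1, the w1 entry is the old entry divided by the pivot: 1/(14/5) = 5/14.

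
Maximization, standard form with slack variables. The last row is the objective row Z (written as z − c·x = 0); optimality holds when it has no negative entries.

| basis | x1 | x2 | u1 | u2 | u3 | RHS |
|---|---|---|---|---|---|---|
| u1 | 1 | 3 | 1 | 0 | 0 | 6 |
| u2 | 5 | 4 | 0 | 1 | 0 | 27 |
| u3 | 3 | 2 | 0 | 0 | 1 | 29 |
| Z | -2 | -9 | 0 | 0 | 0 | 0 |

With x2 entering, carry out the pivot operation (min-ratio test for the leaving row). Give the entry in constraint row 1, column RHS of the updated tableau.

2

Ratio test on column x2 — row 1: 6/3 = 2; row 2: 27/4 = 27/4; row 3: 29/2 = 29/2. Minimum is 2 at row 1 (u1 leaves); pivot element 3.
Divide row 1 by 3; eliminate column x2 from the other rows.
In the new row 1, the RHS entry is the old entry divided by the pivot: 6/3 = 2.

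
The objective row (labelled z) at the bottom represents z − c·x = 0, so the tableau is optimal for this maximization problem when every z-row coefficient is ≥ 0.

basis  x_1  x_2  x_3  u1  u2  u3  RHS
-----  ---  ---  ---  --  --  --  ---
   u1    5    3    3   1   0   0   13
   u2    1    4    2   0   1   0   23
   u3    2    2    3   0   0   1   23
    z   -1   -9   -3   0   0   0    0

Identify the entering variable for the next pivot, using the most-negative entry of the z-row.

x_2

Negative z-row entries: x_1: -1, x_2: -9, x_3: -3.
The most negative is -9 in column x_2, so x_2 enters.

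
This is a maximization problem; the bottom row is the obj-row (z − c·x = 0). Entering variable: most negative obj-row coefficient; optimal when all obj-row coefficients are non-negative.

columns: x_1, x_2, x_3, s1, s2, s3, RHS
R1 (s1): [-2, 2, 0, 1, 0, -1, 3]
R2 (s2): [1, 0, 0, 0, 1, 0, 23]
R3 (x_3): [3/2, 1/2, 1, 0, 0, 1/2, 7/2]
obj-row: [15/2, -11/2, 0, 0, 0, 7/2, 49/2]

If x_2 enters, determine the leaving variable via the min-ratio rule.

s1

Column x_2 entries and ratios — s1: 3/2 = 3/2; s2: 0 ≤ 0, skip; x_3: (7/2)/(1/2) = 7.
Smallest ratio is 3/2 in the row of s1, so s1 leaves.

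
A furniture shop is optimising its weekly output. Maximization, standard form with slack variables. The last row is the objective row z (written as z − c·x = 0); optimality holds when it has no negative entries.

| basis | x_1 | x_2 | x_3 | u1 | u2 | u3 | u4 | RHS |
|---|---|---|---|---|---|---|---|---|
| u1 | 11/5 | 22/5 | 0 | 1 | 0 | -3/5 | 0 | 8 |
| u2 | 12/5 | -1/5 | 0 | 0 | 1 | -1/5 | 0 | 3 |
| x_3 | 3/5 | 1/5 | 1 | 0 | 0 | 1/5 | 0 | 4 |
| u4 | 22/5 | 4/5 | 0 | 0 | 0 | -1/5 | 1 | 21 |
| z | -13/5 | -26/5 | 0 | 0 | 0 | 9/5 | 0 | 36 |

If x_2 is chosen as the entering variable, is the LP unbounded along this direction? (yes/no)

Column x_2 has positive entries in row(s) 1, 3, 4, so the ratio test bounds it — not unbounded.

no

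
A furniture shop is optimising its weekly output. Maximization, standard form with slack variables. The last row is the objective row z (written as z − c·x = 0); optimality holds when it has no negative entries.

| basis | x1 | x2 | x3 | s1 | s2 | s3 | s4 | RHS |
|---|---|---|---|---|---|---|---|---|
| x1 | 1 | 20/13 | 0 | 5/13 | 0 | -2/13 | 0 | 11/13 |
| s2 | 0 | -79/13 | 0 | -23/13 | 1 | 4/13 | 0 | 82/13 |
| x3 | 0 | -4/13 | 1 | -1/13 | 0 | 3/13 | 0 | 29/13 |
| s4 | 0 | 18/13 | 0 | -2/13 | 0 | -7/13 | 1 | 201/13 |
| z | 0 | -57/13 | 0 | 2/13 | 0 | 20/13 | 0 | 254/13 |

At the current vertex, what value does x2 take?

x2 is not in the basis, so in the current basic feasible solution x2 = 0.

0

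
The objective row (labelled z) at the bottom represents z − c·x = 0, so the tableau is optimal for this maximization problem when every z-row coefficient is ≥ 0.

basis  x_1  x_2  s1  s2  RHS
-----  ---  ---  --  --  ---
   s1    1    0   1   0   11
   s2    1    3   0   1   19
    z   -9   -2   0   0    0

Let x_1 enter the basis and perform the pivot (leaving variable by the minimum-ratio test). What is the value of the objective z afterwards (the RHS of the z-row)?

99

Ratio test on column x_1 — row 1: 11/1 = 11; row 2: 19/1 = 19. Minimum is 11 at row 1 (s1 leaves); pivot element 1.
Pivot on row 1; the z-row RHS becomes 0 − (-9)·11 = 99.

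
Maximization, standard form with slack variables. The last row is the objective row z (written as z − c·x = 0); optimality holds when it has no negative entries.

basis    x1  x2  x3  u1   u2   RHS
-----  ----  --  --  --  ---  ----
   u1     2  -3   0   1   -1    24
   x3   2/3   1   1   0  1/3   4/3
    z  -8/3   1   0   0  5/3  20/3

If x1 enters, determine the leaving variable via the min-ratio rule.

Column x1 entries and ratios — u1: 24/2 = 12; x3: (4/3)/(2/3) = 2.
Smallest ratio is 2 in the row of x3, so x3 leaves.

x3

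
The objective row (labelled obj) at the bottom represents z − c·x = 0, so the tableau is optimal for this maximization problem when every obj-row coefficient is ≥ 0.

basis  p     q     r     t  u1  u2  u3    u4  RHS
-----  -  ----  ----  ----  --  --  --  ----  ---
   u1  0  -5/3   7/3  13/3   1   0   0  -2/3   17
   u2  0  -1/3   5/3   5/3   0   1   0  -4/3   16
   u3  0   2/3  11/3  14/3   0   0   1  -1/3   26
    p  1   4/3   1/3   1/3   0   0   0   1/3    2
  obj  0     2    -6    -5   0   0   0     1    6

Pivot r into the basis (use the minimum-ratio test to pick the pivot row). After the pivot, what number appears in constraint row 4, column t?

Ratio test on column r — row 1: 17/(7/3) = 51/7; row 2: 16/(5/3) = 48/5; row 3: 26/(11/3) = 78/11; row 4: 2/(1/3) = 6. Minimum is 6 at row 4 (p leaves); pivot element 1/3.
Divide row 4 by 1/3; eliminate column r from the other rows.
In the new row 4, the t entry is the old entry divided by the pivot: (1/3)/(1/3) = 1.

1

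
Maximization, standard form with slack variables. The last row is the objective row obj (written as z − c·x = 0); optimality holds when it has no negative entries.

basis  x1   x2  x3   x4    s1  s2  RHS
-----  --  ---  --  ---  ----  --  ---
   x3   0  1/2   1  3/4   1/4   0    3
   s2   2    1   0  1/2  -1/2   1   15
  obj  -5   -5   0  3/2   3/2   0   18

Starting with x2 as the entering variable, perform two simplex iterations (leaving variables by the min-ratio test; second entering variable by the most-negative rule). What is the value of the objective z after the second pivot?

Ratio test on column x2 — row 1: 3/(1/2) = 6; row 2: 15/1 = 15. Minimum is 6 at row 1 (x3 leaves); pivot element 1/2.
Pivot on row 1; the obj-row RHS becomes 18 − (-5)·6 = 48.
Next entering variable (most negative obj-row entry -5): x1.
Ratio test on column x1 — row 1: entry 0 ≤ 0; row 2: 9/2 = 9/2. Minimum is 9/2 at row 2 (s2 leaves); pivot element 2.
After the second pivot the obj-row RHS is 48 − (-5)·(9/2) = 141/2.

141/2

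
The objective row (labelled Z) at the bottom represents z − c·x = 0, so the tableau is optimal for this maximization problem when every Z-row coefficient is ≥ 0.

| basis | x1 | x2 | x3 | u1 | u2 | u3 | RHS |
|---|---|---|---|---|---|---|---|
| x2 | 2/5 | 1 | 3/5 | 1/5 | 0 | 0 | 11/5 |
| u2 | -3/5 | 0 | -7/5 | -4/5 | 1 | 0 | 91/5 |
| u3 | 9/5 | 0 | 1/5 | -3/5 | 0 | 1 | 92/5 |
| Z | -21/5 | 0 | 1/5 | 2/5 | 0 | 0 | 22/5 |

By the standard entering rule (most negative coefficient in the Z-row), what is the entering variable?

x1

Negative Z-row entries: x1: -21/5.
The most negative is -21/5 in column x1, so x1 enters.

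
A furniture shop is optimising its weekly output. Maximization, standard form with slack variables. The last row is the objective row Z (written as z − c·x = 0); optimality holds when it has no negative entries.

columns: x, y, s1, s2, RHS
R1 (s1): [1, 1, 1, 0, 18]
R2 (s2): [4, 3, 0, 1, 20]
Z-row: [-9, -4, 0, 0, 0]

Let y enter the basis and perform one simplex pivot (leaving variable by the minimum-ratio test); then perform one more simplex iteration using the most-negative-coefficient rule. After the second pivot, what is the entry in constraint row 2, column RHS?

5

Ratio test on column y — row 1: 18/1 = 18; row 2: 20/3 = 20/3. Minimum is 20/3 at row 2 (s2 leaves); pivot element 3.
Divide row 2 by 3; eliminate column y from the other rows.
Second iteration: most negative Z-row entry is -11/3 in column x, so x enters.
Ratio test on column x — row 1: entry -1/3 ≤ 0; row 2: (20/3)/(4/3) = 5. Minimum is 5 at row 2 (y leaves); pivot element 4/3.
Divide row 2 by 4/3; eliminate column x from the other rows.
After both pivots, the entry at constraint row 2, column RHS is 5.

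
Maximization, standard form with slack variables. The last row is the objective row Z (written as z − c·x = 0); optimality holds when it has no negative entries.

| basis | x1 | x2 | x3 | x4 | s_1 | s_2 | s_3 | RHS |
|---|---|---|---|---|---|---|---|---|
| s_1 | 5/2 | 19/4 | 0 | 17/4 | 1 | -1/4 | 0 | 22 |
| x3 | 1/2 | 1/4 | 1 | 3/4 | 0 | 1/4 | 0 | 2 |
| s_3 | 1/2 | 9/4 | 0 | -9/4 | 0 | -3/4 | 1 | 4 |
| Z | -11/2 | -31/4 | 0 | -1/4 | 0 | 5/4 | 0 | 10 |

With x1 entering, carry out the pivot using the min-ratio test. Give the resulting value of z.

Ratio test on column x1 — row 1: 22/(5/2) = 44/5; row 2: 2/(1/2) = 4; row 3: 4/(1/2) = 8. Minimum is 4 at row 2 (x3 leaves); pivot element 1/2.
Pivot on row 2; the Z-row RHS becomes 10 − (-11/2)·4 = 32.

32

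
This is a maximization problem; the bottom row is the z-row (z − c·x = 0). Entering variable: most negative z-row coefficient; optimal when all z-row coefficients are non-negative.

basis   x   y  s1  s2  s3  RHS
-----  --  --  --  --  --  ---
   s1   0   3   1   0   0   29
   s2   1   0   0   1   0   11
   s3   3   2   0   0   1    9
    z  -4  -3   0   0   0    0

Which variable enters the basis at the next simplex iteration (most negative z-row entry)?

x

Negative z-row entries: x: -4, y: -3.
The most negative is -4 in column x, so x enters.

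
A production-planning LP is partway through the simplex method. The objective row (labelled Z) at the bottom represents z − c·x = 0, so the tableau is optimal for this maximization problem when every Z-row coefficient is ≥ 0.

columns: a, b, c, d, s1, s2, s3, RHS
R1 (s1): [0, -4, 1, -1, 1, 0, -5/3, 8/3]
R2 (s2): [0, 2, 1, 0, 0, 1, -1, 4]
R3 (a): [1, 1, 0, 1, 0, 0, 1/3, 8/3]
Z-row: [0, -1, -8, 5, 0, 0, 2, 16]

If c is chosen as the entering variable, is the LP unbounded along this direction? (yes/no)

no

Column c has positive entries in row(s) 1, 2, so the ratio test bounds it — not unbounded.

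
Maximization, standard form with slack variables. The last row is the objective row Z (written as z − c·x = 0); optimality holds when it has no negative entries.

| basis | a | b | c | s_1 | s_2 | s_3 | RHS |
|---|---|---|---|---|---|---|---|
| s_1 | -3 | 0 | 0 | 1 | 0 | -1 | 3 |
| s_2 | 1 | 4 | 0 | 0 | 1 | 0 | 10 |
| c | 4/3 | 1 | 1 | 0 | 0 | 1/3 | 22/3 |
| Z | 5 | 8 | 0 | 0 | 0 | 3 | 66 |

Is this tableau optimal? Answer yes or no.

yes

Every Z-row coefficient is ≥ 0, so the tableau is optimal.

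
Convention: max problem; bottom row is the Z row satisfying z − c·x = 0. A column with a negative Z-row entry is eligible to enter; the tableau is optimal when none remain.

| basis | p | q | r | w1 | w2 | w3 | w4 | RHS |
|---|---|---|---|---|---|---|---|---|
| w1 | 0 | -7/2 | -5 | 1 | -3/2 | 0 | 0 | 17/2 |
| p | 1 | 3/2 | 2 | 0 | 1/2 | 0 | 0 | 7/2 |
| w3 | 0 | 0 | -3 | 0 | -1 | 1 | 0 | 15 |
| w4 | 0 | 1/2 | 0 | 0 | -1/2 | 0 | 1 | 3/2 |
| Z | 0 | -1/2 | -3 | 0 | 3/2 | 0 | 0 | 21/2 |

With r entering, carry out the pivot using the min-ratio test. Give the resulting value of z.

Ratio test on column r — row 1: entry -5 ≤ 0; row 2: (7/2)/2 = 7/4; row 3: entry -3 ≤ 0; row 4: entry 0 ≤ 0. Minimum is 7/4 at row 2 (p leaves); pivot element 2.
Pivot on row 2; the Z-row RHS becomes 21/2 − (-3)·(7/4) = 63/4.

63/4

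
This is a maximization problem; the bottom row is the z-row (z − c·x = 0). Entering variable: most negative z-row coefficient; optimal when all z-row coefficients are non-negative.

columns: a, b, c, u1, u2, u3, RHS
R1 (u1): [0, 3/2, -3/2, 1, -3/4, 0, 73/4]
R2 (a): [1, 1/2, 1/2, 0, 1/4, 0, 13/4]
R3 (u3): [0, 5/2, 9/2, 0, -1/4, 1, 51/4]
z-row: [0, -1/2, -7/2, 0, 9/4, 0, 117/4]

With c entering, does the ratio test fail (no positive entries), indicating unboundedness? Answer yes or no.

no

Column c has positive entries in row(s) 2, 3, so the ratio test bounds it — not unbounded.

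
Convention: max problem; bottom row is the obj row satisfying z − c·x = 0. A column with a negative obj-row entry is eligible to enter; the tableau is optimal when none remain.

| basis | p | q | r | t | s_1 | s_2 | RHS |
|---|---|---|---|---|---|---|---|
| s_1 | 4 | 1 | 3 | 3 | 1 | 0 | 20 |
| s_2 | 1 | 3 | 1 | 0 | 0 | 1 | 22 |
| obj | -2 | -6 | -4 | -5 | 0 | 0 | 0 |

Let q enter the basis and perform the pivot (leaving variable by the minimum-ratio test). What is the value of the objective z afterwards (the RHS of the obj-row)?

44

Ratio test on column q — row 1: 20/1 = 20; row 2: 22/3 = 22/3. Minimum is 22/3 at row 2 (s_2 leaves); pivot element 3.
Pivot on row 2; the obj-row RHS becomes 0 − (-6)·(22/3) = 44.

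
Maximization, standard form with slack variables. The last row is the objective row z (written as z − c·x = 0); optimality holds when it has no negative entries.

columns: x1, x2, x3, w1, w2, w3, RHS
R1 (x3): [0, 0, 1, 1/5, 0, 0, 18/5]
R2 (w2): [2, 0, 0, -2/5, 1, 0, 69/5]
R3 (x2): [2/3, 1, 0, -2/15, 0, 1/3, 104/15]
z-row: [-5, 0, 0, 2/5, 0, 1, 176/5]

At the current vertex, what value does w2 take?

w2 is basic (row 2); its value is the RHS of that row, 69/5.

69/5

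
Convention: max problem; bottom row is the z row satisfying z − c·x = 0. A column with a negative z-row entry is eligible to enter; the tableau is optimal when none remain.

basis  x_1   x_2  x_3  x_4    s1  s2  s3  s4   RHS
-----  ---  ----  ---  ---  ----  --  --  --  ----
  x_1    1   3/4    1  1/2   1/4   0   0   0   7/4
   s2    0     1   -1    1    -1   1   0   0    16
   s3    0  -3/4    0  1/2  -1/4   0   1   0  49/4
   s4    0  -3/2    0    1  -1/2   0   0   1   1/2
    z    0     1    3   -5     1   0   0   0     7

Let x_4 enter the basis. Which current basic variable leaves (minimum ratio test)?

Column x_4 entries and ratios — x_1: (7/4)/(1/2) = 7/2; s2: 16/1 = 16; s3: (49/4)/(1/2) = 49/2; s4: (1/2)/1 = 1/2.
Smallest ratio is 1/2 in the row of s4, so s4 leaves.

s4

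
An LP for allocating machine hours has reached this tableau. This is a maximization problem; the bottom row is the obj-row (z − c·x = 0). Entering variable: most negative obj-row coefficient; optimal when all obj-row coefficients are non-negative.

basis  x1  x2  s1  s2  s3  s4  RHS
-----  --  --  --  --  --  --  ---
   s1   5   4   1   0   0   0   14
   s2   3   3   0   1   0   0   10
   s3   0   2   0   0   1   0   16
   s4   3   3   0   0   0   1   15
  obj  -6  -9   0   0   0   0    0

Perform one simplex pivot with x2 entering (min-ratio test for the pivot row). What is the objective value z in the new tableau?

30

Ratio test on column x2 — row 1: 14/4 = 7/2; row 2: 10/3 = 10/3; row 3: 16/2 = 8; row 4: 15/3 = 5. Minimum is 10/3 at row 2 (s2 leaves); pivot element 3.
Pivot on row 2; the obj-row RHS becomes 0 − (-9)·(10/3) = 30.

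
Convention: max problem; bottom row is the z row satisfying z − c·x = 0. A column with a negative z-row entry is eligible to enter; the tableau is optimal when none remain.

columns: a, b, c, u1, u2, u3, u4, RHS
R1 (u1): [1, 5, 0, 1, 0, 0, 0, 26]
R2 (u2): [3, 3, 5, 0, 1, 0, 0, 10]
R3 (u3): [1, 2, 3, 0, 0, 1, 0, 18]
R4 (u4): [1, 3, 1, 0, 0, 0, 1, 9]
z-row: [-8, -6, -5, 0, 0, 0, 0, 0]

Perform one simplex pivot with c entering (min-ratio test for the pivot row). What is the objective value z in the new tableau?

10

Ratio test on column c — row 1: entry 0 ≤ 0; row 2: 10/5 = 2; row 3: 18/3 = 6; row 4: 9/1 = 9. Minimum is 2 at row 2 (u2 leaves); pivot element 5.
Pivot on row 2; the z-row RHS becomes 0 − (-5)·2 = 10.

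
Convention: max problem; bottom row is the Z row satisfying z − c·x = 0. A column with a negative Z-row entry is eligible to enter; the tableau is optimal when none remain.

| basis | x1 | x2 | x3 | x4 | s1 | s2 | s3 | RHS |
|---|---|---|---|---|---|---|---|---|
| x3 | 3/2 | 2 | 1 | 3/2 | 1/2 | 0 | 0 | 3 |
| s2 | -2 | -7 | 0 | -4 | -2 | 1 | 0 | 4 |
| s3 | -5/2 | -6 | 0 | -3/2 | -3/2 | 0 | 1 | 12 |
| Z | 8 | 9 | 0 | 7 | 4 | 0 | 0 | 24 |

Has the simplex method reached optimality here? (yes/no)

Every Z-row coefficient is ≥ 0, so the tableau is optimal.

yes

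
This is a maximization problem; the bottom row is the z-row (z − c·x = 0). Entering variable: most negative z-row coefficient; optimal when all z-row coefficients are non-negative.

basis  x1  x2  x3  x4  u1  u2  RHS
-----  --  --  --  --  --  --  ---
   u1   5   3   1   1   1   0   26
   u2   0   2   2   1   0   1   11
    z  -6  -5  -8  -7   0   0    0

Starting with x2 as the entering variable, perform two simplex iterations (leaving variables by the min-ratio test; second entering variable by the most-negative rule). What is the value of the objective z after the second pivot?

Ratio test on column x2 — row 1: 26/3 = 26/3; row 2: 11/2 = 11/2. Minimum is 11/2 at row 2 (u2 leaves); pivot element 2.
Pivot on row 2; the z-row RHS becomes 0 − (-5)·(11/2) = 55/2.
Next entering variable (most negative z-row entry -6): x1.
Ratio test on column x1 — row 1: (19/2)/5 = 19/10; row 2: entry 0 ≤ 0. Minimum is 19/10 at row 1 (u1 leaves); pivot element 5.
After the second pivot the z-row RHS is 55/2 − (-6)·(19/10) = 389/10.

389/10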